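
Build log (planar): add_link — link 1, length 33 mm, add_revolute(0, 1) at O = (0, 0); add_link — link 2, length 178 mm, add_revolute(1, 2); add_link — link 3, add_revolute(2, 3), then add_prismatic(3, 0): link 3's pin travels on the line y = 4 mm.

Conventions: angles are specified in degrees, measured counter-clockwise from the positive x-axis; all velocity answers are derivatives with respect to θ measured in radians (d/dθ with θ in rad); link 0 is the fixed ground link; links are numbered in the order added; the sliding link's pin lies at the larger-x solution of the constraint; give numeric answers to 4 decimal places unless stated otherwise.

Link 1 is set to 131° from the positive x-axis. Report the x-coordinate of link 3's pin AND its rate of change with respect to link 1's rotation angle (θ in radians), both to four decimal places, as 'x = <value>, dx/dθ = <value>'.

geometry: r = 33 mm, L = 178 mm, e = 4 mm
crank pin P = (r cos θ, r sin θ) = (-21.649948, 24.905416)
h = r sin θ − e = 24.905416 − 4 = 20.905416
x = r cos θ + √(L² − h²) = -21.649948 + 176.768107 = 155.118159
dx/dθ = −r sin θ − h·r cos θ/√(L² − h²) (θ in radians; h = 20.905416) = -22.344993

x = 155.1182, dx/dθ = -22.3450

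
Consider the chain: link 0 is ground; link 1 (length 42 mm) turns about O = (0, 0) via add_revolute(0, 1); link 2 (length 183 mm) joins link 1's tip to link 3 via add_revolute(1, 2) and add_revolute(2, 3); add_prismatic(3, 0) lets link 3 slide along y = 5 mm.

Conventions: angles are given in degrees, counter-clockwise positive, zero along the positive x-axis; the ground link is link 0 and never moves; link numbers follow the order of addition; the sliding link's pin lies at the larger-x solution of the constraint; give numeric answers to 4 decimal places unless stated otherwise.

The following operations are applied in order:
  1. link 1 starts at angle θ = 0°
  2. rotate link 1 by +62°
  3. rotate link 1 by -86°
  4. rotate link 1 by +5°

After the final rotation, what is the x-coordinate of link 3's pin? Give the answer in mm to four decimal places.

geometry: r = 42 mm, L = 183 mm, e = 5 mm; θ starts at 0°
rotate link 1 by +62°: θ ← 0° +62° = 62°
rotate link 1 by -86°: θ ← 62° -86° = -24°
rotate link 1 by +5°: θ ← -24° +5° = -19°
crank pin P = (r cos θ, r sin θ) = (39.711780, -13.673862)
h = r sin θ − e = -13.673862 − 5 = -18.673862
x = r cos θ + √(L² − h²) = 39.711780 + 182.044739 = 221.756519

221.7565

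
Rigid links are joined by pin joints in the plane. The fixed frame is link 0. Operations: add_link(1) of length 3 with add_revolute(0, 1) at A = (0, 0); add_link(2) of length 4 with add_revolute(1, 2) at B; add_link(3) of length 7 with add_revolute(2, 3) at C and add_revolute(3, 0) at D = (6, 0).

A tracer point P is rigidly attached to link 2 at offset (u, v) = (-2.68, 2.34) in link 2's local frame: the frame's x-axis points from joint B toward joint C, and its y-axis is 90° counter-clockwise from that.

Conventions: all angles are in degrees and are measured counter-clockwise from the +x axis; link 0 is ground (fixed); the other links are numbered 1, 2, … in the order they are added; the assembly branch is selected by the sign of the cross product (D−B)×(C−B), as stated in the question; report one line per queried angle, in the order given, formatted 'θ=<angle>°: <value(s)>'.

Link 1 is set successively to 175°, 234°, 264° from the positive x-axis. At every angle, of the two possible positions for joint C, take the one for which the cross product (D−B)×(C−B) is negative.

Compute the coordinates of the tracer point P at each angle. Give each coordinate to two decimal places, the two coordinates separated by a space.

A=(0,0), D=(6.00,0)
θ=175°: B = A + 3.00·(cos175°, sin175°) = (-2.9886, 0.2615)
θ=175°: |BD| = 8.9924
θ=175°: circle(B,4.00) ∩ circle(D,7.00): a=2.6613, h=2.9862
θ=175°:   candidates: C₊=(-0.2416,3.1690) cross=26.853; C₋=(-0.4152,-2.8009) cross=-26.853
θ=175°:   branch - wants cross < 0 → take C=(-0.4152,-2.8009) (cross=-26.853)
θ=175°: ex = (C−B)/|BC| = (0.6433,-0.7656); ey = (0.7656,0.6433)
θ=175°: P = B + -2.68·ex + 2.34·ey = (-2.9213,3.8186)
θ=234°: B = A + 3.00·(cos234°, sin234°) = (-1.7634, -2.4271)
θ=234°: |BD| = 8.1339
θ=234°: circle(B,4.00) ∩ circle(D,7.00): a=2.0384, h=3.4416
θ=234°:   candidates: C₊=(-0.8448,1.4660) cross=27.994; C₋=(1.2091,-5.1037) cross=-27.994
θ=234°:   branch - wants cross < 0 → take C=(1.2091,-5.1037) (cross=-27.994)
θ=234°: ex = (C−B)/|BC| = (0.7431,-0.6692); ey = (0.6692,0.7431)
θ=234°: P = B + -2.68·ex + 2.34·ey = (-2.1891,1.1052)
θ=264°: B = A + 3.00·(cos264°, sin264°) = (-0.3136, -2.9836)
θ=264°: |BD| = 6.9831
θ=264°: circle(B,4.00) ∩ circle(D,7.00): a=1.1287, h=3.8375
θ=264°:   candidates: C₊=(-0.9327,0.9682) cross=26.797; C₋=(2.3465,-5.9709) cross=-26.797
θ=264°:   branch - wants cross < 0 → take C=(2.3465,-5.9709) (cross=-26.797)
θ=264°: ex = (C−B)/|BC| = (0.6650,-0.7468); ey = (0.7468,0.6650)
θ=264°: P = B + -2.68·ex + 2.34·ey = (-0.3482,0.5741)

θ=175°: -2.92 3.82
θ=234°: -2.19 1.11
θ=264°: -0.35 0.57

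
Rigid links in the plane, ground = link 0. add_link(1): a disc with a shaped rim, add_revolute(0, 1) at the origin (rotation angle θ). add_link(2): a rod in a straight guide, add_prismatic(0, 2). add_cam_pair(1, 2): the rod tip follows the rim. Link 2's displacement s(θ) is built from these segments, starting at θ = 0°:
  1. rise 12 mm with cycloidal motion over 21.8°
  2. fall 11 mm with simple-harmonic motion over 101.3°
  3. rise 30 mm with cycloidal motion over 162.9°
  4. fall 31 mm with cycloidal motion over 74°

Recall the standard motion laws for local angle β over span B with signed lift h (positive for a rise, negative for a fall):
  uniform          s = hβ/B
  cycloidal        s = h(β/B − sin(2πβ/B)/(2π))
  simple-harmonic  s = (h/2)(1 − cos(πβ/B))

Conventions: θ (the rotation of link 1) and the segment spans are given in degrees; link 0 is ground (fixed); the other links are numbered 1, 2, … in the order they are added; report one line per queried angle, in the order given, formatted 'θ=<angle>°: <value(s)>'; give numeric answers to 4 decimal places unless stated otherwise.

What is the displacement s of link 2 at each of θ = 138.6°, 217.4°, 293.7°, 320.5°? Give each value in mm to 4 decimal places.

segment 1 (0° to 21.8°, cycloidal, h = 12) is passed completely: s = 0.0000 + (12) = 12.0000
segment 2 (21.8° to 123.1°, simple-harmonic, h = -11) is passed completely: s = 12.0000 + (-11) = 1.0000
θ = 138.6° falls in segment 3 (123.1° to 286°, cycloidal, h = 30): β = 138.6 − 123.1 = 15.5°, B = 162.9°; Δs = 30·(0.0952 − sin(2π·0.0952)/(2π)) = 0.1670; s = 1.0000 + 0.1670 = 1.1670
θ = 217.4° falls in segment 3 (123.1° to 286°, cycloidal, h = 30): β = 217.4 − 123.1 = 94.3°, B = 162.9°; Δs = 30·(0.5789 − sin(2π·0.5789)/(2π)) = 19.6373; s = 1.0000 + 19.6373 = 20.6373
segment 3 (123.1° to 286°, cycloidal, h = 30) is passed completely: s = 1.0000 + (30) = 31.0000
θ = 293.7° falls in segment 4 (286° to 360°, cycloidal, h = -31): β = 293.7 − 286 = 7.7°, B = 74°; Δs = -31·(0.1041 − sin(2π·0.1041)/(2π)) = -0.2249; s = 31.0000 − 0.2249 = 30.7751
θ = 320.5° falls in segment 4 (286° to 360°, cycloidal, h = -31): β = 320.5 − 286 = 34.5°, B = 74°; Δs = -31·(0.4662 − sin(2π·0.4662)/(2π)) = -13.4133; s = 31.0000 − 13.4133 = 17.5867

θ=138.6°: 1.1670
θ=217.4°: 20.6373
θ=293.7°: 30.7751
θ=320.5°: 17.5867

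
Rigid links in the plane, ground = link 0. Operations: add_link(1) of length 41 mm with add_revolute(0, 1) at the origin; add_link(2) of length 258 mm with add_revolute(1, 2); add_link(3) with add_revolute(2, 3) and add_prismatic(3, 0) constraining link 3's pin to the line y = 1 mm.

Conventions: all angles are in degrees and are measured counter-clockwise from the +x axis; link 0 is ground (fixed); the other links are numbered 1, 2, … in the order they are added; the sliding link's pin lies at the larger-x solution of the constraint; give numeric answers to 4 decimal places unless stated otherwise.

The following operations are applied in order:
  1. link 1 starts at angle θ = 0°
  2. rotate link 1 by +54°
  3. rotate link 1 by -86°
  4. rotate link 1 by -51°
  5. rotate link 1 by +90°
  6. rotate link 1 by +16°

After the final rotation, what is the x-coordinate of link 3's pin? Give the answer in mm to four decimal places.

geometry: r = 41 mm, L = 258 mm, e = 1 mm; θ starts at 0°
rotate link 1 by +54°: θ ← 0° +54° = 54°
rotate link 1 by -86°: θ ← 54° -86° = -32°
rotate link 1 by -51°: θ ← -32° -51° = -83°
rotate link 1 by +90°: θ ← -83° +90° = 7°
rotate link 1 by +16°: θ ← 7° +16° = 23°
crank pin P = (r cos θ, r sin θ) = (37.740699, 16.019976)
h = r sin θ − e = 16.019976 − 1 = 15.019976
x = r cos θ + √(L² − h²) = 37.740699 + 257.562420 = 295.303119

295.3031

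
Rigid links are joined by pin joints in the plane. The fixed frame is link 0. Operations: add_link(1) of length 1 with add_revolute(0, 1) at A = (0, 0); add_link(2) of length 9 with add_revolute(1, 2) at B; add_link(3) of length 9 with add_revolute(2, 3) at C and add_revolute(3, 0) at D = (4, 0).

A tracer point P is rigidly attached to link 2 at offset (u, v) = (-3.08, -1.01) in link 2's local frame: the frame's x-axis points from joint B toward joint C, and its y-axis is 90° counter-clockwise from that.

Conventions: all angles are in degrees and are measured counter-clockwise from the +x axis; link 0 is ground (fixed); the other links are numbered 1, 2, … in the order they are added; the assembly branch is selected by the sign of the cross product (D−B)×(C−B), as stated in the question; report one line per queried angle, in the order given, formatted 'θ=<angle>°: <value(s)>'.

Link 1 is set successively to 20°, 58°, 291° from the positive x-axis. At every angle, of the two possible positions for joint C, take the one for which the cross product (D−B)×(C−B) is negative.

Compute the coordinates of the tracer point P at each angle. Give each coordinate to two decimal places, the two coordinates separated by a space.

A=(0,0), D=(4.00,0)
θ=20°: B = A + 1.00·(cos20°, sin20°) = (0.9397, 0.3420)
θ=20°: |BD| = 3.0794
θ=20°: circle(B,9.00) ∩ circle(D,9.00): a=1.5397, h=8.8673
θ=20°:   candidates: C₊=(3.4547,8.9835) cross=27.306; C₋=(1.4850,-8.6414) cross=-27.306
θ=20°:   branch - wants cross < 0 → take C=(1.4850,-8.6414) (cross=-27.306)
θ=20°: ex = (C−B)/|BC| = (0.0606,-0.9982); ey = (0.9982,0.0606)
θ=20°: P = B + -3.08·ex + -1.01·ey = (-0.2551,3.3552)
θ=58°: B = A + 1.00·(cos58°, sin58°) = (0.5299, 0.8480)
θ=58°: |BD| = 3.5722
θ=58°: circle(B,9.00) ∩ circle(D,9.00): a=1.7861, h=8.8210
θ=58°:   candidates: C₊=(4.3591,8.9928) cross=31.510; C₋=(0.1708,-8.1448) cross=-31.510
θ=58°:   branch - wants cross < 0 → take C=(0.1708,-8.1448) (cross=-31.510)
θ=58°: ex = (C−B)/|BC| = (-0.0399,-0.9992); ey = (0.9992,-0.0399)
θ=58°: P = B + -3.08·ex + -1.01·ey = (-0.3564,3.9659)
θ=291°: B = A + 1.00·(cos291°, sin291°) = (0.3584, -0.9336)
θ=291°: |BD| = 3.7594
θ=291°: circle(B,9.00) ∩ circle(D,9.00): a=1.8797, h=8.8015
θ=291°:   candidates: C₊=(-0.0065,8.0590) cross=33.088; C₋=(4.3649,-8.9926) cross=-33.088
θ=291°:   branch - wants cross < 0 → take C=(4.3649,-8.9926) (cross=-33.088)
θ=291°: ex = (C−B)/|BC| = (0.4452,-0.8954); ey = (0.8954,0.4452)
θ=291°: P = B + -3.08·ex + -1.01·ey = (-1.9172,1.3748)

θ=20°: -0.26 3.36
θ=58°: -0.36 3.97
θ=291°: -1.92 1.37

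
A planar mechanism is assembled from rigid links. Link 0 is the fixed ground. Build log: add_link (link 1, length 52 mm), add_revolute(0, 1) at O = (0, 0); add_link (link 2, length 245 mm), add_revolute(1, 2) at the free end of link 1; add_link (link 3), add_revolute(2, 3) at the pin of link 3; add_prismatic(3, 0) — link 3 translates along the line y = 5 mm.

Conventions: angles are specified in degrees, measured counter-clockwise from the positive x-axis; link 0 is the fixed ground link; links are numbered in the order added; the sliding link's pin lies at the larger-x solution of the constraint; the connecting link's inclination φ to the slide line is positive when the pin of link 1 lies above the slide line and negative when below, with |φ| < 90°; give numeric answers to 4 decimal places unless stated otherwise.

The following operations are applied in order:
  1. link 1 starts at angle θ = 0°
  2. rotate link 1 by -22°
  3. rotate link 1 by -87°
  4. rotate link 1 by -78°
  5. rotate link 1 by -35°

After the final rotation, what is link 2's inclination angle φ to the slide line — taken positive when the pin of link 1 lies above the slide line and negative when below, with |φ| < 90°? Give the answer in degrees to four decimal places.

geometry: r = 52 mm, L = 245 mm, e = 5 mm; θ starts at 0°
rotate link 1 by -22°: θ ← 0° -22° = -22°
rotate link 1 by -87°: θ ← -22° -87° = -109°
rotate link 1 by -78°: θ ← -109° -78° = -187°
rotate link 1 by -35°: θ ← -187° -35° = -222°
h = r sin θ − e = 34.794792 − 5 = 29.794792
sin φ = h / L = 29.794792 / 245 = 0.12161139
φ = arcsin(0.12161139) = 6.985110°

6.9851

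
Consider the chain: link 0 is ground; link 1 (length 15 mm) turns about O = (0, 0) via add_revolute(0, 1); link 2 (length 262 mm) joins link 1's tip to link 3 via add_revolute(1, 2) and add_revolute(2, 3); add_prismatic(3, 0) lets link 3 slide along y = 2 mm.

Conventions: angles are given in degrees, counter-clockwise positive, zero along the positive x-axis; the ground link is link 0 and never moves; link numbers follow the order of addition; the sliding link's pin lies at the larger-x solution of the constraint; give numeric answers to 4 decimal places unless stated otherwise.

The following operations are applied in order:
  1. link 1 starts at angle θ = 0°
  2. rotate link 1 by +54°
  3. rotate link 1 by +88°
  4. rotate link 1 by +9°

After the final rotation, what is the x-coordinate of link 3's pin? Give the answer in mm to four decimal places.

geometry: r = 15 mm, L = 262 mm, e = 2 mm; θ starts at 0°
rotate link 1 by +54°: θ ← 0° +54° = 54°
rotate link 1 by +88°: θ ← 54° +88° = 142°
rotate link 1 by +9°: θ ← 142° +9° = 151°
crank pin P = (r cos θ, r sin θ) = (-13.119296, 7.272144)
h = r sin θ − e = 7.272144 − 2 = 5.272144
x = r cos θ + √(L² − h²) = -13.119296 + 261.946950 = 248.827654

248.8277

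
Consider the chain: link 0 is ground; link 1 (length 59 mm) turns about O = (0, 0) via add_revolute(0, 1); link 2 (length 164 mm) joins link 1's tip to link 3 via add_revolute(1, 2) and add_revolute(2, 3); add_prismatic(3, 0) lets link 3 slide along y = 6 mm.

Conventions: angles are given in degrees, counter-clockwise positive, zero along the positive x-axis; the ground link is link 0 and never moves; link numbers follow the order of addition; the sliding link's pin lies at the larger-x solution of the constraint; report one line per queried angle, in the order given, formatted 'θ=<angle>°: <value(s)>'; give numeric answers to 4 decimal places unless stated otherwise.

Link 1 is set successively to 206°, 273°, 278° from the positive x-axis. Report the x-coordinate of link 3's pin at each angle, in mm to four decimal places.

geometry: r = 59 mm, L = 164 mm, e = 6 mm
θ=206°: crank pin P = (r cos θ, r sin θ) = (-53.028849, -25.863898)
θ=206°: h = r sin θ − e = -25.863898 − 6 = -31.863898
θ=206°: x = r cos θ + √(L² − h²) = -53.028849 + 160.874771 = 107.845923
θ=273°: crank pin P = (r cos θ, r sin θ) = (3.087821, -58.919143)
θ=273°: h = r sin θ − e = -58.919143 − 6 = -64.919143
θ=273°: x = r cos θ + √(L² − h²) = 3.087821 + 150.603801 = 153.691623
θ=278°: crank pin P = (r cos θ, r sin θ) = (8.211213, -58.425816)
θ=278°: h = r sin θ − e = -58.425816 − 6 = -64.425816
θ=278°: x = r cos θ + √(L² − h²) = 8.211213 + 150.815497 = 159.026710

θ=206°: 107.8459
θ=273°: 153.6916
θ=278°: 159.0267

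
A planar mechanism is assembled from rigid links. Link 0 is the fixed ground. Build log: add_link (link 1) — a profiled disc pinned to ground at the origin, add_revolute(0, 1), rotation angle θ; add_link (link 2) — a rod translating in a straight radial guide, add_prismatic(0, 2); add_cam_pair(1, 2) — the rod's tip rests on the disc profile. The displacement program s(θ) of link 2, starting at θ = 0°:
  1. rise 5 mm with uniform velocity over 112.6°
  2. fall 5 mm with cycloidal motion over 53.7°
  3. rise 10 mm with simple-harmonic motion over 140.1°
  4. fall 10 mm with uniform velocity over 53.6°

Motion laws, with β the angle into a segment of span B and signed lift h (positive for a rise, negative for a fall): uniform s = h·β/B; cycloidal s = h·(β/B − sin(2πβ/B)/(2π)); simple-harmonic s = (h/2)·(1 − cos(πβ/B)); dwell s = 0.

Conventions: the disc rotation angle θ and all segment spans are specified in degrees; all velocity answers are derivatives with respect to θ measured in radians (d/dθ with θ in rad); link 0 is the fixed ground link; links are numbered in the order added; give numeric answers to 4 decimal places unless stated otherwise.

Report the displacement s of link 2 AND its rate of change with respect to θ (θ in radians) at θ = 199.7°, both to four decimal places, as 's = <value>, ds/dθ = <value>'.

seg 1 [0°–112.6°] uniform, h=5: full span → s += 5 → s = 5.0000
seg 2 [112.6°–166.3°] cycloidal, h=-5: full span → s += -5 → s = 0.0000
seg 3 [166.3°–306.4°] simple-harmonic, h=10: θ=199.7° here. β=33.4, B=140.1. 10/2·(1 − cos(π·0.2384)) = 1.3380 → s = 1.3380
velocity in seg [166.3°–306.4°] (simple-harmonic), θ in radians: β = 33.4° = 0.5829 rad, B = 140.1° = 2.4452 rad; ds/dθ = (πh/(2B)) sin(πβ/B) = (π·10/(2·2.4452)) sin(π·0.2384) = 4.373942 mm/rad

s = 1.3380, ds/dθ = 4.3739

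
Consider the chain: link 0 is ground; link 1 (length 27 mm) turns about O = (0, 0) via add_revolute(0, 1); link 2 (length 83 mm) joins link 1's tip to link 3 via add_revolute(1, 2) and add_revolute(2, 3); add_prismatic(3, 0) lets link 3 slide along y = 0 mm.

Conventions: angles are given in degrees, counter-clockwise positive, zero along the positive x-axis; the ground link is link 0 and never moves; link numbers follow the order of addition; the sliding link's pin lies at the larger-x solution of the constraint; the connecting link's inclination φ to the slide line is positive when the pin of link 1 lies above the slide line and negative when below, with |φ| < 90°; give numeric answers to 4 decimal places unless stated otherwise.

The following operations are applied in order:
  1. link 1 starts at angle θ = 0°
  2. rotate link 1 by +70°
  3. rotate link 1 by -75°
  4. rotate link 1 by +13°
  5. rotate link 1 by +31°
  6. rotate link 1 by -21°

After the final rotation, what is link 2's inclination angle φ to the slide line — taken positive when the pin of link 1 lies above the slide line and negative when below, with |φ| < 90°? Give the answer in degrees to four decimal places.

geometry: r = 27 mm, L = 83 mm, e = 0 mm; θ starts at 0°
rotate link 1 by +70°: θ ← 0° +70° = 70°
rotate link 1 by -75°: θ ← 70° -75° = -5°
rotate link 1 by +13°: θ ← -5° +13° = 8°
rotate link 1 by +31°: θ ← 8° +31° = 39°
rotate link 1 by -21°: θ ← 39° -21° = 18°
h = r sin θ − e = 8.343459 − 0 = 8.343459
sin φ = h / L = 8.343459 / 83 = 0.10052360
φ = arcsin(0.10052360) = 5.769323°

5.7693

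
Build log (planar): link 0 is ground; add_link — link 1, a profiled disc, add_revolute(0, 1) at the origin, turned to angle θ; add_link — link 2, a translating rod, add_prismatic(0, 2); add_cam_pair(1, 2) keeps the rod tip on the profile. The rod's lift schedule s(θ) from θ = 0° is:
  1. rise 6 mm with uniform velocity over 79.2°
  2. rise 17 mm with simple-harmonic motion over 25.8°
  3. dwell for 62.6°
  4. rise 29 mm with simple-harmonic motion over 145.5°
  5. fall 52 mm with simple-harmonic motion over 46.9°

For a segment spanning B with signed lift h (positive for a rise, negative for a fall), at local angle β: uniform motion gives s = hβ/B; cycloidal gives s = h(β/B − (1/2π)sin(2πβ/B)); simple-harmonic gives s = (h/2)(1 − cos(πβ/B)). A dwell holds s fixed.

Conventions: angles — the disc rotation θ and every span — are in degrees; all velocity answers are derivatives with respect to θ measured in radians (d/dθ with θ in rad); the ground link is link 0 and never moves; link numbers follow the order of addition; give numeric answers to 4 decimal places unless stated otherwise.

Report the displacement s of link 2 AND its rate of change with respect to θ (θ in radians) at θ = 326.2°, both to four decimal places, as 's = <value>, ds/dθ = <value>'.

seg 1 [0°–79.2°] uniform, h=6: full span → s += 6 → s = 6.0000
seg 2 [79.2°–105°] simple-harmonic, h=17: full span → s += 17 → s = 23.0000
seg 3 [105°–167.6°] dwell: s stays 23.0000
seg 4 [167.6°–313.1°] simple-harmonic, h=29: full span → s += 29 → s = 52.0000
seg 5 [313.1°–360°] simple-harmonic, h=-52: θ=326.2° here. β=13.1, B=46.9. -52/2·(1 − cos(π·0.2793)) = -9.3841 → s = 42.6159
velocity in seg [313.1°–360°] (simple-harmonic), θ in radians: β = 13.1° = 0.2286 rad, B = 46.9° = 0.8186 rad; ds/dθ = (πh/(2B)) sin(πβ/B) = (π·(-52)/(2·0.8186)) sin(π·0.2793) = -76.750518 mm/rad

s = 42.6159, ds/dθ = -76.7505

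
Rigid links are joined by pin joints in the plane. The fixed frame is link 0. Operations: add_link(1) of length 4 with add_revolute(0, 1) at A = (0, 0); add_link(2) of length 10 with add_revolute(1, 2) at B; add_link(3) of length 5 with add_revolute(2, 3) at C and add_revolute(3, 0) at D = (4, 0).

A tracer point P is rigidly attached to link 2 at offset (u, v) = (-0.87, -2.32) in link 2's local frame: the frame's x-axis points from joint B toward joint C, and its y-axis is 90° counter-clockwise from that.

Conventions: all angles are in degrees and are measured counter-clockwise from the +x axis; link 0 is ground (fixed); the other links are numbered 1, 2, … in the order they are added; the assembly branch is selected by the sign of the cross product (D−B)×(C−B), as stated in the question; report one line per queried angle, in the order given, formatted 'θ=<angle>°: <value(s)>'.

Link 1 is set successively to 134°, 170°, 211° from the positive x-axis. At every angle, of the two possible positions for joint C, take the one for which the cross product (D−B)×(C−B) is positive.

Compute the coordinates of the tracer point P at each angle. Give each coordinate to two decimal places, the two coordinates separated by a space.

A=(0,0), D=(4.00,0)
θ=134°: B = A + 4.00·(cos134°, sin134°) = (-2.7786, 2.8774)
θ=134°: |BD| = 7.3640
θ=134°: circle(B,10.00) ∩ circle(D,5.00): a=8.7743, h=4.7970
θ=134°:   candidates: C₊=(7.1725,3.8646) cross=35.325; C₋=(3.4239,-4.9667) cross=-35.325
θ=134°:   branch + wants cross > 0 → take C=(7.1725,3.8646) (cross=35.325)
θ=134°: ex = (C−B)/|BC| = (0.9951,0.0987); ey = (-0.0987,0.9951)
θ=134°: P = B + -0.87·ex + -2.32·ey = (-3.4153,0.4828)
θ=170°: B = A + 4.00·(cos170°, sin170°) = (-3.9392, 0.6946)
θ=170°: |BD| = 7.9696
θ=170°: circle(B,10.00) ∩ circle(D,5.00): a=8.6902, h=4.9478
θ=170°:   candidates: C₊=(5.1491,4.8662) cross=39.432; C₋=(4.2867,-4.9918) cross=-39.432
θ=170°:   branch + wants cross > 0 → take C=(5.1491,4.8662) (cross=39.432)
θ=170°: ex = (C−B)/|BC| = (0.9088,0.4172); ey = (-0.4172,0.9088)
θ=170°: P = B + -0.87·ex + -2.32·ey = (-3.7621,-1.7768)
θ=211°: B = A + 4.00·(cos211°, sin211°) = (-3.4287, -2.0602)
θ=211°: |BD| = 7.7090
θ=211°: circle(B,10.00) ∩ circle(D,5.00): a=8.7189, h=4.8969
θ=211°:   candidates: C₊=(3.6645,4.9887) cross=37.751; C₋=(6.2818,-4.4490) cross=-37.751
θ=211°:   branch + wants cross > 0 → take C=(3.6645,4.9887) (cross=37.751)
θ=211°: ex = (C−B)/|BC| = (0.7093,0.7049); ey = (-0.7049,0.7093)
θ=211°: P = B + -0.87·ex + -2.32·ey = (-2.4104,-4.3190)

θ=134°: -3.42 0.48
θ=170°: -3.76 -1.78
θ=211°: -2.41 -4.32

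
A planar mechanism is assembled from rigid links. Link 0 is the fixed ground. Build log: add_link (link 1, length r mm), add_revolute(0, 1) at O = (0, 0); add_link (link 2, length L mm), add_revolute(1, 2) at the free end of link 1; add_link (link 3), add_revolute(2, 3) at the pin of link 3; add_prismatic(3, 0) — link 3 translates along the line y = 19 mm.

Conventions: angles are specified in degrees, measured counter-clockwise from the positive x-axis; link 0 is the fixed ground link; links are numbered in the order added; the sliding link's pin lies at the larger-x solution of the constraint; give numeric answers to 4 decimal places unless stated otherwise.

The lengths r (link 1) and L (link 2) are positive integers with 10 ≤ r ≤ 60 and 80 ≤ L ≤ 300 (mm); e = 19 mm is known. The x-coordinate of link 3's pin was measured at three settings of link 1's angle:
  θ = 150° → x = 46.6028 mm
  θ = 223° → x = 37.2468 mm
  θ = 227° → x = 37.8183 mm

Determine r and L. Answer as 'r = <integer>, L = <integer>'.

constraint per measurement: (x − r cos θ)² + (r sin θ − e)² = L²
subtracting the θ₁ and θ₂ equations cancels the r² and L² terms:
r = (x₁² − x₂²) / (2[(x₁cos θ₁ + e sin θ₁) − (x₂cos θ₂ + e sin θ₂)]) = 41.9996 → r = 42
L² = (x₁ − r cos θ₁)² + (r sin θ₁ − e)² = 6888.9945 → L = 83.0000 → L = 83
check at θ₃=227°: x = 37.8183 (printed 37.8183) ✓

r = 42, L = 83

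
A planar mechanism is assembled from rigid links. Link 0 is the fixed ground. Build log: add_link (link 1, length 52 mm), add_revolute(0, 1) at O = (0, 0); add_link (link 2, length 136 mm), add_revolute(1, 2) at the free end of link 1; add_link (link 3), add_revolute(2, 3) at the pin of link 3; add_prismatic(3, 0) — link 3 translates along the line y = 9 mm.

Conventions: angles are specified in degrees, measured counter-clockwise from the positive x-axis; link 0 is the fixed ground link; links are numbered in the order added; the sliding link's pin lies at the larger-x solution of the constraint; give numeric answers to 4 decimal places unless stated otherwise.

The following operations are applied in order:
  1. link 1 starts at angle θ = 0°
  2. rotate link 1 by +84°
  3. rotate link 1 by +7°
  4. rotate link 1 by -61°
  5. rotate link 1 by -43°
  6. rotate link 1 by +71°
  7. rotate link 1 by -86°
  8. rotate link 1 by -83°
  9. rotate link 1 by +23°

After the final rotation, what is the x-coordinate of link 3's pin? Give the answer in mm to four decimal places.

geometry: r = 52 mm, L = 136 mm, e = 9 mm; θ starts at 0°
rotate link 1 by +84°: θ ← 0° +84° = 84°
rotate link 1 by +7°: θ ← 84° +7° = 91°
rotate link 1 by -61°: θ ← 91° -61° = 30°
rotate link 1 by -43°: θ ← 30° -43° = -13°
rotate link 1 by +71°: θ ← -13° +71° = 58°
rotate link 1 by -86°: θ ← 58° -86° = -28°
rotate link 1 by -83°: θ ← -28° -83° = -111°
rotate link 1 by +23°: θ ← -111° +23° = -88°
crank pin P = (r cos θ, r sin θ) = (1.814774, -51.968323)
h = r sin θ − e = -51.968323 − 9 = -60.968323
x = r cos θ + √(L² − h²) = 1.814774 + 121.568349 = 123.383123

123.3831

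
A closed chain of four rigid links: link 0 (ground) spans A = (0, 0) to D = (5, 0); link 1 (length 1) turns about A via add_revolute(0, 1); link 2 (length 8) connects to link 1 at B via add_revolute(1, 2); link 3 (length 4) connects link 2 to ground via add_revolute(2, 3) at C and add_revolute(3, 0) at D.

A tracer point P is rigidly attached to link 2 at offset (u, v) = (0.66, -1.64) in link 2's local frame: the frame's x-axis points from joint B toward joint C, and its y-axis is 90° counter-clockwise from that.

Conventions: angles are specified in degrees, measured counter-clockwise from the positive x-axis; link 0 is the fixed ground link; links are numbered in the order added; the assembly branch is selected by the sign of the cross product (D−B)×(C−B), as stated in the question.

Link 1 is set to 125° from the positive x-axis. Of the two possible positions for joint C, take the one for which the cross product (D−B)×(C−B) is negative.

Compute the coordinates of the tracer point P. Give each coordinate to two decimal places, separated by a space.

A=(0,0), D=(5.00,0)
B = A + 1.00·(cos125°, sin125°) = (-0.5736, 0.8192)
|BD| = 5.6335
circle(B,8.00) ∩ circle(D,4.00): a=7.0770, h=3.7304
  candidates: C₊=(6.9706,3.4809) cross=21.015; C₋=(5.8858,-3.9007) cross=-21.015
  branch - wants cross < 0 → take C=(5.8858,-3.9007) (cross=-21.015)
ex = (C−B)/|BC| = (0.8074,-0.5900); ey = (0.5900,0.8074)
P = B + 0.66·ex + -1.64·ey = (-1.0082,-0.8944)

-1.01 -0.89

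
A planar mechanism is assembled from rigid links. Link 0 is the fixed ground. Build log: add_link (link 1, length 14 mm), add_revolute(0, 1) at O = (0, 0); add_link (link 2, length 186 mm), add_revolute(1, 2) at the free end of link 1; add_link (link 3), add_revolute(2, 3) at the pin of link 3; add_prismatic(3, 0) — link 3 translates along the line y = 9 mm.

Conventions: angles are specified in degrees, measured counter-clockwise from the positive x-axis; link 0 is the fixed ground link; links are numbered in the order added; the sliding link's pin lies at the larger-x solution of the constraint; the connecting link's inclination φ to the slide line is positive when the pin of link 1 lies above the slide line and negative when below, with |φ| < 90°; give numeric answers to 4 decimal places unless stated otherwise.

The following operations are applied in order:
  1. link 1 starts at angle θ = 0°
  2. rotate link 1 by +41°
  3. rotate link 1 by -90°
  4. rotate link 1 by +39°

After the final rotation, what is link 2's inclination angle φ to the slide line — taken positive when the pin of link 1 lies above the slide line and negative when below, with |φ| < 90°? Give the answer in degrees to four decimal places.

geometry: r = 14 mm, L = 186 mm, e = 9 mm; θ starts at 0°
rotate link 1 by +41°: θ ← 0° +41° = 41°
rotate link 1 by -90°: θ ← 41° -90° = -49°
rotate link 1 by +39°: θ ← -49° +39° = -10°
h = r sin θ − e = -2.431074 − 9 = -11.431074
sin φ = h / L = -11.431074 / 186 = -0.06145739
φ = arcsin(-0.06145739) = -3.523469°

-3.5235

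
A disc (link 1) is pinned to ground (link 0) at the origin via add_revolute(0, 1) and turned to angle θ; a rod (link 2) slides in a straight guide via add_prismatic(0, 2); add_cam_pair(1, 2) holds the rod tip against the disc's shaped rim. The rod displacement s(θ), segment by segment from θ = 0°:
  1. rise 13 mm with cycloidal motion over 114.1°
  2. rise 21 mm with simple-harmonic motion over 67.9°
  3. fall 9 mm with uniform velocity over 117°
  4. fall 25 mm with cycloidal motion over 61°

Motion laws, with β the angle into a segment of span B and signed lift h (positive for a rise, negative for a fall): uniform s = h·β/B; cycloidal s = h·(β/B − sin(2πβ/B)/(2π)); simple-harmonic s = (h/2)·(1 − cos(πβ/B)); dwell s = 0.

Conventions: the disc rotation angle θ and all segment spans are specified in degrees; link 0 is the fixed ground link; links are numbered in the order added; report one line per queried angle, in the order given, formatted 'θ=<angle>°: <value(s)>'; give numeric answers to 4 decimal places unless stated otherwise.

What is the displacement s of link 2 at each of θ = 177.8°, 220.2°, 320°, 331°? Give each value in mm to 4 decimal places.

segment 1 (0° to 114.1°, cycloidal, h = 13) is passed completely: s = 0.0000 + (13) = 13.0000
θ = 177.8° falls in segment 2 (114.1° to 182°, simple-harmonic, h = 21): β = 177.8 − 114.1 = 63.7°, B = 67.9°; Δs = 21/2·(1 − cos(π·0.9381)) = 20.8024; s = 13.0000 + 20.8024 = 33.8024
segment 2 (114.1° to 182°, simple-harmonic, h = 21) is passed completely: s = 13.0000 + (21) = 34.0000
θ = 220.2° falls in segment 3 (182° to 299°, uniform, h = -9): β = 220.2 − 182 = 38.2°, B = 117°; Δs = -9·38.2/117 = -2.9385; s = 34.0000 − 2.9385 = 31.0615
segment 3 (182° to 299°, uniform, h = -9) is passed completely: s = 34.0000 + (-9) = 25.0000
θ = 320° falls in segment 4 (299° to 360°, cycloidal, h = -25): β = 320 − 299 = 21°, B = 61°; Δs = -25·(0.3443 − sin(2π·0.3443)/(2π)) = -5.3054; s = 25.0000 − 5.3054 = 19.6946
θ = 331° falls in segment 4 (299° to 360°, cycloidal, h = -25): β = 331 − 299 = 32°, B = 61°; Δs = -25·(0.5246 − sin(2π·0.5246)/(2π)) = -13.7271; s = 25.0000 − 13.7271 = 11.2729

θ=177.8°: 33.8024
θ=220.2°: 31.0615
θ=320°: 19.6946
θ=331°: 11.2729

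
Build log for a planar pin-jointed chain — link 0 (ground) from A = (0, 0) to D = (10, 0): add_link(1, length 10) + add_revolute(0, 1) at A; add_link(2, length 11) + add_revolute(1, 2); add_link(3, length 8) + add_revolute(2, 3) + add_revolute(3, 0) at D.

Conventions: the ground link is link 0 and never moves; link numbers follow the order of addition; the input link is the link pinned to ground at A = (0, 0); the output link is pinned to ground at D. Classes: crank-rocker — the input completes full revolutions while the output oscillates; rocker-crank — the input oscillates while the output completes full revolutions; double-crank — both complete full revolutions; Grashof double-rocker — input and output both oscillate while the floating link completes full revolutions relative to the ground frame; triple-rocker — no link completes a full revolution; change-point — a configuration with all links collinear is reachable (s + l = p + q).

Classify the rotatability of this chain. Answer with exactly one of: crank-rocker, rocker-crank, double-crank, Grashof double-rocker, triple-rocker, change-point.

lengths: ground=10, input=10, coupler=11, output=8
sorted: s=8 (shortest), l=11 (longest), p+q=20
s + l = 19 vs p + q = 20
s + l < p + q (Grashof) with shortest = output link → rocker-crank

rocker-crank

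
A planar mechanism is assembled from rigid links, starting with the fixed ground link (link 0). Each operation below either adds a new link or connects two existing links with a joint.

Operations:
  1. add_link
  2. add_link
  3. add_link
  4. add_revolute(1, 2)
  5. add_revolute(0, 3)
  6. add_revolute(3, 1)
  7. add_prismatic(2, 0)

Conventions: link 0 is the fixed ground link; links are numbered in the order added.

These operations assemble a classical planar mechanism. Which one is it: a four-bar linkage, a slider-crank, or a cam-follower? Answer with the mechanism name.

links: 4 (incl. ground); joints: 3 revolute, 1 prismatic, 0 higher (cam) pair, forming one closed loop
4 links, 3 revolutes + 1 prismatic in one loop → slider-crank

slider-crank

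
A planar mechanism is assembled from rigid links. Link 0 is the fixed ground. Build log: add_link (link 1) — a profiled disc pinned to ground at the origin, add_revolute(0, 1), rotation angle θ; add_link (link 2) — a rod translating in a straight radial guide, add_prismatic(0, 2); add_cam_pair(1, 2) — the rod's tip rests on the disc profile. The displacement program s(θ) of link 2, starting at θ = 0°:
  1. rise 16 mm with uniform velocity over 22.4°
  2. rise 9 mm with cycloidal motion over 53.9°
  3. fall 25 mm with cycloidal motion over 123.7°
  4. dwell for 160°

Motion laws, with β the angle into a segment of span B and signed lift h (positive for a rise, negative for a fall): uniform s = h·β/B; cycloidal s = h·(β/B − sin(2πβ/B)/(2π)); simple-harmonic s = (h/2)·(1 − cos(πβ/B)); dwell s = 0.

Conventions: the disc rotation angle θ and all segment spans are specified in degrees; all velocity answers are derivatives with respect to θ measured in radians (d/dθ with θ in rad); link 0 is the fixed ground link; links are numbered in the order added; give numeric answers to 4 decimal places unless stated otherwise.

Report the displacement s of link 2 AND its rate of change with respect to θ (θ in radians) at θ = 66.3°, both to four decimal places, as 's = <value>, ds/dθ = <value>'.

seg 1 [0°–22.4°] uniform, h=16: full span → s += 16 → s = 16.0000
seg 2 [22.4°–76.3°] cycloidal, h=9: θ=66.3° here. β=43.9, B=53.9. 9·(0.8145 − sin(2π·0.8145)/(2π)) = 8.6467 → s = 24.6467
velocity in seg [22.4°–76.3°] (cycloidal), θ in radians: β = 43.9° = 0.7662 rad, B = 53.9° = 0.9407 rad; ds/dθ = (h/B)(1 − cos(2πβ/B)) = (9/0.9407)(1 − cos(2π·0.8145)) = 5.796685 mm/rad

s = 24.6467, ds/dθ = 5.7967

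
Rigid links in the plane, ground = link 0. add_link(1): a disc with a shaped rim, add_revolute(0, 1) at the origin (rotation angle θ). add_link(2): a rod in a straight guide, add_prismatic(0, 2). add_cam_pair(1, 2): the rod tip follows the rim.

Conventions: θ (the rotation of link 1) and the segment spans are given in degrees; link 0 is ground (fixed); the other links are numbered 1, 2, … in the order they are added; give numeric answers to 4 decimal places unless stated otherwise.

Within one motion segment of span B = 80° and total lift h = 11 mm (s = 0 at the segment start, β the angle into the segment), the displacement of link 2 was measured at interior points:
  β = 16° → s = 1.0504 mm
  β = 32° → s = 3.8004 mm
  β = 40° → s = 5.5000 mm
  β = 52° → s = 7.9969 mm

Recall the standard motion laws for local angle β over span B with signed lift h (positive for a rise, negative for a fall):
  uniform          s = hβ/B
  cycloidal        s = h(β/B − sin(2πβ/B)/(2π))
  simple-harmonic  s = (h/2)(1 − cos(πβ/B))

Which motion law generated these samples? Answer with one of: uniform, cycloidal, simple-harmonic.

candidates at β/B = r: uniform s = h·r (linear in β); cycloidal s = h·(r − sin(2πr)/(2π)); simple-harmonic s = (h/2)(1 − cos(πr))
β=16°: printed 1.0504 | uniform 2.2000, cycloidal 0.5350, simple-harmonic 1.0504
β=32°: printed 3.8004 | uniform 4.4000, cycloidal 3.3710, simple-harmonic 3.8004
β=40°: printed 5.5000 | uniform 5.5000, cycloidal 5.5000, simple-harmonic 5.5000
β=52°: printed 7.9969 | uniform 7.1500, cycloidal 8.5663, simple-harmonic 7.9969
only one law matches every sample → simple-harmonic

simple-harmonic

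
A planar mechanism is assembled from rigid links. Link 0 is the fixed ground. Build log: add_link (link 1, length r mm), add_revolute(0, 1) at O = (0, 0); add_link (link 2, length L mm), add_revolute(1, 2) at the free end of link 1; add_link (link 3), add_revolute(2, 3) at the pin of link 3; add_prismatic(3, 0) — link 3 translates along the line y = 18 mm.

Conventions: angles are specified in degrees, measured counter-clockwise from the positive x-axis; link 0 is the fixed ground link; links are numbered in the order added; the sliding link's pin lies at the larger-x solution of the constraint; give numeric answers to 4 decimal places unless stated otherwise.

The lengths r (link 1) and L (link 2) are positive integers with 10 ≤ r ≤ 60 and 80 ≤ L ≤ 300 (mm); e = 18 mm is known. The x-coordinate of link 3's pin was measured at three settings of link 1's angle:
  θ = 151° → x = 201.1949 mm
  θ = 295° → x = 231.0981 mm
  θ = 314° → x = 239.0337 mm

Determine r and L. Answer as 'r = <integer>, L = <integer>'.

constraint per measurement: (x − r cos θ)² + (r sin θ − e)² = L²
subtracting the θ₁ and θ₂ equations cancels the r² and L² terms:
r = (x₁² − x₂²) / (2[(x₁cos θ₁ + e sin θ₁) − (x₂cos θ₂ + e sin θ₂)]) = 26.0000 → r = 26
L² = (x₁ − r cos θ₁)² + (r sin θ₁ − e)² = 50175.9953 → L = 224.0000 → L = 224
check at θ₃=314°: x = 239.0337 (printed 239.0337) ✓

r = 26, L = 224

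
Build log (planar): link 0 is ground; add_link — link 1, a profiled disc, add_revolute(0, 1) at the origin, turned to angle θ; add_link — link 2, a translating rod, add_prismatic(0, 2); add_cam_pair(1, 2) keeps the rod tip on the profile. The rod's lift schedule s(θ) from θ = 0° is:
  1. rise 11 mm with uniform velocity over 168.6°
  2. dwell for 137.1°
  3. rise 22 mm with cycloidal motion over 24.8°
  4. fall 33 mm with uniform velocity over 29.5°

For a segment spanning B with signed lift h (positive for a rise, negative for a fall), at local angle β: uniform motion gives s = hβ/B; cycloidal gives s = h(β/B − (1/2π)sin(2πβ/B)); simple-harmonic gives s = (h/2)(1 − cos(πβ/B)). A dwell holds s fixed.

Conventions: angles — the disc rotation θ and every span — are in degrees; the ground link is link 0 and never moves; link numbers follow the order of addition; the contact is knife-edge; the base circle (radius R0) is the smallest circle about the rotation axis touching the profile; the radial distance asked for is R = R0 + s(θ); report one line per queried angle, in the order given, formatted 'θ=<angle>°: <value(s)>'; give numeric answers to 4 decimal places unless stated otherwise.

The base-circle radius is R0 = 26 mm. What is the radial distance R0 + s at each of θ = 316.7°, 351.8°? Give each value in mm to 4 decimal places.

seg 1 [0°–168.6°] uniform, h=11: full span → s += 11 → s = 11.0000
seg 2 [168.6°–305.7°] dwell: s stays 11.0000
seg 3 [305.7°–330.5°] cycloidal, h=22: θ=316.7° here. β=11, B=24.8. 22·(0.4435 − sin(2π·0.4435)/(2π)) = 8.5420 → s = 19.5420
seg 3 [305.7°–330.5°] cycloidal, h=22: full span → s += 22 → s = 33.0000
seg 4 [330.5°–360°] uniform, h=-33: θ=351.8° here. β=21.3, B=29.5. -33·21.3/29.5 = -23.8271 → s = 9.1729
θ=316.7°: R = R0 + s = 26 + 19.5420 = 45.5420
θ=351.8°: R = R0 + s = 26 + 9.1729 = 35.1729

θ=316.7°: 45.5420
θ=351.8°: 35.1729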